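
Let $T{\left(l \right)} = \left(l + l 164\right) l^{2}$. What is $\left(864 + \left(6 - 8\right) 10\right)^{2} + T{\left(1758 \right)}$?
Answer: $896480611816$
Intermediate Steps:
$T{\left(l \right)} = 165 l^{3}$ ($T{\left(l \right)} = \left(l + 164 l\right) l^{2} = 165 l l^{2} = 165 l^{3}$)
$\left(864 + \left(6 - 8\right) 10\right)^{2} + T{\left(1758 \right)} = \left(864 + \left(6 - 8\right) 10\right)^{2} + 165 \cdot 1758^{3} = \left(864 - 20\right)^{2} + 165 \cdot 5433211512 = \left(864 - 20\right)^{2} + 896479899480 = 844^{2} + 896479899480 = 712336 + 896479899480 = 896480611816$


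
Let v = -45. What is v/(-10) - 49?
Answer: -89/2 ≈ -44.500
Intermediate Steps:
v/(-10) - 49 = -45/(-10) - 49 = -⅒*(-45) - 49 = 9/2 - 49 = -89/2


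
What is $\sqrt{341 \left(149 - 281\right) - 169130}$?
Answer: $i \sqrt{214142} \approx 462.75 i$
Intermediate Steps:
$\sqrt{341 \left(149 - 281\right) - 169130} = \sqrt{341 \left(-132\right) - 169130} = \sqrt{-45012 - 169130} = \sqrt{-214142} = i \sqrt{214142}$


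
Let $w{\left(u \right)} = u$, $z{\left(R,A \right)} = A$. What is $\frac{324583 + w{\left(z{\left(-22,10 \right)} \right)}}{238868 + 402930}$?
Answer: $\frac{324593}{641798} \approx 0.50576$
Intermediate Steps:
$\frac{324583 + w{\left(z{\left(-22,10 \right)} \right)}}{238868 + 402930} = \frac{324583 + 10}{238868 + 402930} = \frac{324593}{641798}$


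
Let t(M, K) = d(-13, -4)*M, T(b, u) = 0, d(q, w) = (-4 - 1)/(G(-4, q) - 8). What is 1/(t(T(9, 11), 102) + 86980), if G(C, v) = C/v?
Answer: 1/86980 ≈ 1.1497e-5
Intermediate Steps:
d(q, w) = -5/(-8 - 4/q) (d(q, w) = (-4 - 1)/(-4/q - 8) = -5/(-8 - 4/q))
t(M, K) = 13*M/20 (t(M, K) = ((5/4)*(-13)/(1 + 2*(-13)))*M = ((5/4)*(-13)/(1 - 26))*M = ((5/4)*(-13)/(-25))*M = ((5/4)*(-13)*(-1/25))*M = 13*M/20)
1/(t(T(9, 11), 102) + 86980) = 1/((13/20)*0 + 86980) = 1/(0 + 86980) = 1/86980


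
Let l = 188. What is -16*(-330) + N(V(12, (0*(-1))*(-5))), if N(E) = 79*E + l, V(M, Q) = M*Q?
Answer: 5468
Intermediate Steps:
N(E) = 188 + 79*E (N(E) = 79*E + 188 = 188 + 79*E)
-16*(-330) + N(V(12, (0*(-1))*(-5))) = -16*(-330) + (188 + 79*(12*((0*(-1))*(-5)))) = 5280 + (188 + 79*(12*(0*(-5)))) = 5280 + (188 + 79*(12*0)) = 5280 + (188 + 79*0) = 5280 + (188 + 0) = 5280 + 188 = 5468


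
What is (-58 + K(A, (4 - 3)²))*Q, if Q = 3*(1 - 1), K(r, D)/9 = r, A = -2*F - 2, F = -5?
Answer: 0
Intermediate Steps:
A = 8 (A = -2*(-5) - 2 = 10 - 2 = 8)
K(r, D) = 9*r
Q = 0 (Q = 3*0 = 0)
(-58 + K(A, (4 - 3)²))*Q = (-58 + 9*8)*0 = (-58 + 72)*0 = 14*0 = 0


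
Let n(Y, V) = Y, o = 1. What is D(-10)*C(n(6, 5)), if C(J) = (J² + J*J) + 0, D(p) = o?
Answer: 72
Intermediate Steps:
D(p) = 1
C(J) = 2*J² (C(J) = (J² + J²) + 0 = 2*J² + 0 = 2*J²)
D(-10)*C(n(6, 5)) = 1*(2*6²) = 1*(2*36) = 1*72 = 72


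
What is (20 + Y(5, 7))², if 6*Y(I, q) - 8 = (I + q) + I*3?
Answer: 24025/36 ≈ 667.36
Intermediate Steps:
Y(I, q) = 4/3 + q/6 + 2*I/3 (Y(I, q) = 4/3 + ((I + q) + I*3)/6 = 4/3 + ((I + q) + 3*I)/6 = 4/3 + (q + 4*I)/6 = 4/3 + (q/6 + 2*I/3) = 4/3 + q/6 + 2*I/3)
(20 + Y(5, 7))² = (20 + (4/3 + (⅙)*7 + (⅔)*5))² = (20 + (4/3 + 7/6 + 10/3))² = (20 + 35/6)² = (155/6)² = 24025/36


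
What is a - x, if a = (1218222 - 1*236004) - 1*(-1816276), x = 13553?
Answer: 2784941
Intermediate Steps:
a = 2798494 (a = (1218222 - 236004) + 1816276 = 982218 + 1816276 = 2798494)
a - x = 2798494 - 1*13553 = 2798494 - 13553 = 2784941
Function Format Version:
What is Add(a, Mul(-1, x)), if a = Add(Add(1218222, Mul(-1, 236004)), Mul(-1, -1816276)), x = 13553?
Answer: 2784941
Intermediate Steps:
a = 2798494 (a = Add(Add(1218222, -236004), 1816276) = Add(982218, 1816276) = 2798494)
Add(a, Mul(-1, x)) = Add(2798494, Mul(-1, 13553)) = Add(2798494, -13553) = 2784941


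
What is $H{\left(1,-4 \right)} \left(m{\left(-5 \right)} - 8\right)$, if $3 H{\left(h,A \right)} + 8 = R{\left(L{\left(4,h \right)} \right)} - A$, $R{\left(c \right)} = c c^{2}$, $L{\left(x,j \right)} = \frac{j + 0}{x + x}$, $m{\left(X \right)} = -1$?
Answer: $\frac{6141}{512} \approx 11.994$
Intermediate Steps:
$L{\left(x,j \right)} = \frac{j}{2 x}$
$R{\left(c \right)} = c^{3}$
$H{\left(h,A \right)} = - \frac{8}{3} - \frac{A}{3} + \frac{h^{3}}{1536}$ ($H{\left(h,A \right)} = - \frac{8}{3} + \frac{\left(\frac{h}{2 \cdot 4}\right)^{3} - A}{3} = - \frac{8}{3} + \frac{\left(\frac{1}{2} h \frac{1}{4}\right)^{3} - A}{3} = - \frac{8}{3} + \frac{\left(\frac{h}{8}\right)^{3} - A}{3} = - \frac{8}{3} + \frac{\frac{h^{3}}{512} - A}{3} = - \frac{8}{3} + \frac{- A + \frac{h^{3}}{512}}{3} = - \frac{8}{3} - \left(- \frac{h^{3}}{1536} + \frac{A}{3}\right) = - \frac{8}{3} - \frac{A}{3} + \frac{h^{3}}{1536}$)
$H{\left(1,-4 \right)} \left(m{\left(-5 \right)} - 8\right) = \left(- \frac{8}{3} - - \frac{4}{3} + \frac{1^{3}}{1536}\right) \left(-1 - 8\right) = \left(- \frac{8}{3} + \frac{4}{3} + \frac{1}{1536} \cdot 1\right) \left(-9\right) = \left(- \frac{8}{3} + \frac{4}{3} + \frac{1}{1536}\right) \left(-9\right) = \left(- \frac{2047}{1536}\right) \left(-9\right) = \frac{6141}{512}$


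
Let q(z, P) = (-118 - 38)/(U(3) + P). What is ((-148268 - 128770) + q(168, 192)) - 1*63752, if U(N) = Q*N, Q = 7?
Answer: -24196142/71 ≈ -3.4079e+5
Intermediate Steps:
U(N) = 7*N
q(z, P) = -156/(21 + P) (q(z, P) = (-118 - 38)/(7*3 + P) = -156/(21 + P))
((-148268 - 128770) + q(168, 192)) - 1*63752 = ((-148268 - 128770) - 156/(21 + 192)) - 1*63752 = (-277038 - 156/213) - 63752 = (-277038 - 156*1/213) - 63752 = (-277038 - 52/71) - 63752 = -19669750/71 - 63752 = -24196142/71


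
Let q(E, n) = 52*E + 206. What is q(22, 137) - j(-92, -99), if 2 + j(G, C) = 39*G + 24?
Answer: 4916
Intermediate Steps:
q(E, n) = 206 + 52*E
j(G, C) = 22 + 39*G (j(G, C) = -2 + (39*G + 24) = -2 + (24 + 39*G) = 22 + 39*G)
q(22, 137) - j(-92, -99) = (206 + 52*22) - (22 + 39*(-92)) = (206 + 1144) - (22 - 3588) = 1350 - 1*(-3566) = 1350 + 3566 = 4916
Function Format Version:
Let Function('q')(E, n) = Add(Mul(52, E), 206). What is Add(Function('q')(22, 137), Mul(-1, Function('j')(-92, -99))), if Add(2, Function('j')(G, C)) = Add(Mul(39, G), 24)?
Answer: 4916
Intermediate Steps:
Function('q')(E, n) = Add(206, Mul(52, E))
Function('j')(G, C) = Add(22, Mul(39, G)) (Function('j')(G, C) = Add(-2, Add(Mul(39, G), 24)) = Add(-2, Add(24, Mul(39, G))) = Add(22, Mul(39, G)))
Add(Function('q')(22, 137), Mul(-1, Function('j')(-92, -99))) = Add(Add(206, Mul(52, 22)), Mul(-1, Add(22, Mul(39, -92)))) = Add(Add(206, 1144), Mul(-1, Add(22, -3588))) = Add(1350, Mul(-1, -3566)) = Add(1350, 3566) = 4916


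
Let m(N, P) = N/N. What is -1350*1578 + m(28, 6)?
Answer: -2130299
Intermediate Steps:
m(N, P) = 1
-1350*1578 + m(28, 6) = -1350*1578 + 1 = -2130300 + 1 = -2130299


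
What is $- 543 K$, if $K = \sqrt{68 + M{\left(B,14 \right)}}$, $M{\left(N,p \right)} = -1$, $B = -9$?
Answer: $- 543 \sqrt{67} \approx -4444.6$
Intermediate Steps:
$K = \sqrt{67}$ ($K = \sqrt{68 - 1} = \sqrt{67} \approx 8.1853$)
$- 543 K = - 543 \sqrt{67}$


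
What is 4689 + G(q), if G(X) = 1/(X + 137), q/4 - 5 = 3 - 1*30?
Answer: 229762/49 ≈ 4689.0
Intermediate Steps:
q = -88 (q = 20 + 4*(3 - 1*30) = 20 + 4*(3 - 30) = 20 + 4*(-27) = 20 - 108 = -88)
G(X) = 1/(137 + X)
4689 + G(q) = 4689 + 1/(137 - 88) = 4689 + 1/49 = 229762/49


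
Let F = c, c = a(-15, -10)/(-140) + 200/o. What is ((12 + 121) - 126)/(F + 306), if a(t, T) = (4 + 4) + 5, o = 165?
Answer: 32340/1418891 ≈ 0.022792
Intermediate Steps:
a(t, T) = 13 (a(t, T) = 8 + 5 = 13)
c = 5171/4620 (c = 13/(-140) + 200/165 = 13*(-1/140) + 200*(1/165) = -13/140 + 40/33 = 5171/4620 ≈ 1.1193)
F = 5171/4620 ≈ 1.1193
((12 + 121) - 126)/(F + 306) = ((12 + 121) - 126)/(5171/4620 + 306) = (133 - 126)/(1418891/4620) = 7*(4620/1418891) = 32340/1418891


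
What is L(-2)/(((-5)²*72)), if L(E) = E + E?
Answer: -1/450 ≈ -0.0022222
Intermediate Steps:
L(E) = 2*E
L(-2)/(((-5)²*72)) = (2*(-2))/(((-5)²*72)) = -4/(25*72) = -4/1800 = -4*1/1800 = -1/450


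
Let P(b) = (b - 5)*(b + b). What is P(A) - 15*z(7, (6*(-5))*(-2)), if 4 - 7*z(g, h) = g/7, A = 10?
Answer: 655/7 ≈ 93.571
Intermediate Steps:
P(b) = 2*b*(-5 + b) (P(b) = (-5 + b)*(2*b) = 2*b*(-5 + b))
z(g, h) = 4/7 - g/49 (z(g, h) = 4/7 - g/(7*7) = 4/7 - g/49)
P(A) - 15*z(7, (6*(-5))*(-2)) = 2*10*(-5 + 10) - 15*(4/7 - 1/49*7) = 2*10*5 - 15*(4/7 - ⅐) = 100 - 15*3/7 = 100 - 45/7 = 655/7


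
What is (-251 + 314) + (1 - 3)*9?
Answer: 45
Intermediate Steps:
(-251 + 314) + (1 - 3)*9 = 63 - 2*9 = 63 - 18 = 45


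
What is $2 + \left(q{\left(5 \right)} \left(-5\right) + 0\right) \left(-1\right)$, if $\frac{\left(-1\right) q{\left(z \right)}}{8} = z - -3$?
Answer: $-318$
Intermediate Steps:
$q{\left(z \right)} = -24 - 8 z$ ($q{\left(z \right)} = - 8 \left(z - -3\right) = - 8 \left(z + 3\right) = - 8 \left(3 + z\right) = -24 - 8 z$)
$2 + \left(q{\left(5 \right)} \left(-5\right) + 0\right) \left(-1\right) = 2 + \left(\left(-24 - 40\right) \left(-5\right) + 0\right) \left(-1\right) = 2 + \left(\left(-64\right) \left(-5\right) + 0\right) \left(-1\right) = 2 + \left(320 + 0\right) \left(-1\right) = 2 + 320 \left(-1\right) = 2 - 320 = -318$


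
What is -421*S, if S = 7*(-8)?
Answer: 23576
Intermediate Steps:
S = -56
-421*S = -421*(-56) = 23576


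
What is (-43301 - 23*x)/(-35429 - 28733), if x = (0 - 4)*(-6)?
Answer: 43853/64162 ≈ 0.68347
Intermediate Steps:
x = 24 (x = -4*(-6) = 24)
(-43301 - 23*x)/(-35429 - 28733) = (-43301 - 23*24)/(-35429 - 28733) = (-43301 - 552)/(-64162) = -43853*(-1/64162) = 43853/64162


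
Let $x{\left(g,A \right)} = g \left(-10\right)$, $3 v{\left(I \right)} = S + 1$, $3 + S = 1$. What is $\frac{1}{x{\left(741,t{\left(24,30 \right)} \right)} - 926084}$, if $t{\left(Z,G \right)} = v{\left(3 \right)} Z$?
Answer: $- \frac{1}{933494} \approx -1.0712 \cdot 10^{-6}$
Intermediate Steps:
$S = -2$ ($S = -3 + 1 = -2$)
$v{\left(I \right)} = - \frac{1}{3}$ ($v{\left(I \right)} = \frac{-2 + 1}{3} = \frac{1}{3} \left(-1\right) = - \frac{1}{3}$)
$t{\left(Z,G \right)} = - \frac{Z}{3}$
$x{\left(g,A \right)} = - 10 g$
$\frac{1}{x{\left(741,t{\left(24,30 \right)} \right)} - 926084} = \frac{1}{\left(-10\right) 741 - 926084} = \frac{1}{-7410 - 926084} = \frac{1}{-933494} = - \frac{1}{933494}$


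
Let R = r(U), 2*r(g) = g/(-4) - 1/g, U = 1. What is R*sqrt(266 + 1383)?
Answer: -5*sqrt(1649)/8 ≈ -25.380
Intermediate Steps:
r(g) = -1/(2*g) - g/8 (r(g) = (g/(-4) - 1/g)/2 = (g*(-1/4) - 1/g)/2 = (-g/4 - 1/g)/2 = (-1/g - g/4)/2 = -1/(2*g) - g/8)
R = -5/8 (R = (1/8)*(-4 - 1*1**2)/1 = (1/8)*1*(-4 - 1*1) = (1/8)*1*(-4 - 1) = (1/8)*1*(-5) = -5/8 ≈ -0.62500)
R*sqrt(266 + 1383) = -5*sqrt(266 + 1383)/8 = -5*sqrt(1649)/8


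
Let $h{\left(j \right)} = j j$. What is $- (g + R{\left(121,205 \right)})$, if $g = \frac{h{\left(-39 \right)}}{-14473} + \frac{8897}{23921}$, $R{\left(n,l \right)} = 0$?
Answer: $- \frac{92382440}{346208633} \approx -0.26684$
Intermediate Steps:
$h{\left(j \right)} = j^{2}$
$g = \frac{92382440}{346208633}$ ($g = \frac{\left(-39\right)^{2}}{-14473} + \frac{8897}{23921} = 1521 \left(- \frac{1}{14473}\right) + 8897 \cdot \frac{1}{23921} = - \frac{1521}{14473} + \frac{8897}{23921} = \frac{92382440}{346208633} \approx 0.26684$)
$- (g + R{\left(121,205 \right)}) = - (\frac{92382440}{346208633} + 0) = \left(-1\right) \frac{92382440}{346208633} = - \frac{92382440}{346208633}$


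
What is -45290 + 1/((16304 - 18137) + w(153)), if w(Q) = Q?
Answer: -76087201/1680 ≈ -45290.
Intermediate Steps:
-45290 + 1/((16304 - 18137) + w(153)) = -45290 + 1/((16304 - 18137) + 153) = -45290 + 1/(-1833 + 153) = -45290 + 1/(-1680) = -45290 - 1/1680 = -76087201/1680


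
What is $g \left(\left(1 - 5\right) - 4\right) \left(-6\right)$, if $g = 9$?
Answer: $432$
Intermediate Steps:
$g \left(\left(1 - 5\right) - 4\right) \left(-6\right) = 9 \left(\left(1 - 5\right) - 4\right) \left(-6\right) = 9 \left(-4 - 4\right) \left(-6\right) = 9 \left(-8\right) \left(-6\right) = \left(-72\right) \left(-6\right) = 432$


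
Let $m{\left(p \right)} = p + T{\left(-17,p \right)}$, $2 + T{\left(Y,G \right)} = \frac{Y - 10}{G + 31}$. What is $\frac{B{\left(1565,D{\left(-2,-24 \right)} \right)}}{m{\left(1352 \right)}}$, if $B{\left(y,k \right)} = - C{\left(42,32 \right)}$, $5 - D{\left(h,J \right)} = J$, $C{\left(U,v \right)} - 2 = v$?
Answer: $- \frac{15674}{622341} \approx -0.025186$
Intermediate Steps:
$C{\left(U,v \right)} = 2 + v$
$D{\left(h,J \right)} = 5 - J$
$B{\left(y,k \right)} = -34$ ($B{\left(y,k \right)} = - (2 + 32) = \left(-1\right) 34 = -34$)
$T{\left(Y,G \right)} = -2 + \frac{-10 + Y}{31 + G}$ ($T{\left(Y,G \right)} = -2 + \frac{Y - 10}{G + 31} = -2 + \frac{-10 + Y}{31 + G}$)
$m{\left(p \right)} = p + \frac{-89 - 2 p}{31 + p}$ ($m{\left(p \right)} = p + \frac{-72 - 17 - 2 p}{31 + p} = p + \frac{-89 - 2 p}{31 + p}$)
$\frac{B{\left(1565,D{\left(-2,-24 \right)} \right)}}{m{\left(1352 \right)}} = - \frac{34}{\frac{1}{31 + 1352} \left(-89 + 1352^{2} + 29 \cdot 1352\right)} = - \frac{34}{\frac{1}{1383} \left(-89 + 1827904 + 39208\right)} = - \frac{34}{\frac{1}{1383} \cdot 1867023} = - \frac{34}{\frac{622341}{461}} = \left(-34\right) \frac{461}{622341} = - \frac{15674}{622341}$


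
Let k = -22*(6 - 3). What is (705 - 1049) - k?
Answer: -278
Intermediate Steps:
k = -66 (k = -22*3 = -66)
(705 - 1049) - k = (705 - 1049) - 1*(-66) = -344 + 66 = -278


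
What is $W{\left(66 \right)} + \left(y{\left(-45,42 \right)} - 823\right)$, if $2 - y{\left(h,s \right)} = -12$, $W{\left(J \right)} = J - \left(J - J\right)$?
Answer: $-743$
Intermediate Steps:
$W{\left(J \right)} = J$ ($W{\left(J \right)} = J - 0 = J + 0 = J$)
$y{\left(h,s \right)} = 14$ ($y{\left(h,s \right)} = 2 - -12 = 2 + 12 = 14$)
$W{\left(66 \right)} + \left(y{\left(-45,42 \right)} - 823\right) = 66 + \left(14 - 823\right) = 66 - 809 = -743$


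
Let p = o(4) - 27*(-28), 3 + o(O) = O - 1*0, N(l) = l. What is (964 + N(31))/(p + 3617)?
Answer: 995/4374 ≈ 0.22748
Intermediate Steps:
o(O) = -3 + O (o(O) = -3 + (O - 1*0) = -3 + (O + 0) = -3 + O)
p = 757 (p = (-3 + 4) - 27*(-28) = 1 + 756 = 757)
(964 + N(31))/(p + 3617) = (964 + 31)/(757 + 3617) = 995/4374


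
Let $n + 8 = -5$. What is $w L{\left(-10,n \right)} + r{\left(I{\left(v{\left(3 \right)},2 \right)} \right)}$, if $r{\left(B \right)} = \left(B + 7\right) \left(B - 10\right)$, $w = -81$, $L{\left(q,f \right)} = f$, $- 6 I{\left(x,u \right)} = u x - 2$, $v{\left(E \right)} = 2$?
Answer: $\frac{8857}{9} \approx 984.11$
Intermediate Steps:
$n = -13$ ($n = -8 - 5 = -13$)
$I{\left(x,u \right)} = \frac{1}{3} - \frac{u x}{6}$ ($I{\left(x,u \right)} = - \frac{u x - 2}{6} = - \frac{-2 + u x}{6} = \frac{1}{3} - \frac{u x}{6}$)
$r{\left(B \right)} = \left(-10 + B\right) \left(7 + B\right)$ ($r{\left(B \right)} = \left(7 + B\right) \left(-10 + B\right) = \left(-10 + B\right) \left(7 + B\right)$)
$w L{\left(-10,n \right)} + r{\left(I{\left(v{\left(3 \right)},2 \right)} \right)} = \left(-81\right) \left(-13\right) - \left(70 - \left(\frac{1}{3} - \frac{1}{3} \cdot 2\right)^{2} + 3 \left(\frac{1}{3} - \frac{1}{3} \cdot 2\right)\right) = 1053 - \left(70 - \left(\frac{1}{3} - \frac{2}{3}\right)^{2} + 3 \left(\frac{1}{3} - \frac{2}{3}\right)\right) = 1053 - \left(69 - \frac{1}{9}\right) = 1053 + \left(-70 + \frac{1}{9} + 1\right) = 1053 - \frac{620}{9} = \frac{8857}{9}$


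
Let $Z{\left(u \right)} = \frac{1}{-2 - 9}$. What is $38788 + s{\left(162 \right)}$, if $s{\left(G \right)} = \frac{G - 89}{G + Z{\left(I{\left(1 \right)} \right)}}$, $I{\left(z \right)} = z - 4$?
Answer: $\frac{69082231}{1781} \approx 38788.0$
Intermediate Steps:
$I{\left(z \right)} = -4 + z$
$Z{\left(u \right)} = - \frac{1}{11}$ ($Z{\left(u \right)} = \frac{1}{-11} = - \frac{1}{11}$)
$s{\left(G \right)} = \frac{-89 + G}{- \frac{1}{11} + G}$ ($s{\left(G \right)} = \frac{G - 89}{G - \frac{1}{11}} = \frac{-89 + G}{- \frac{1}{11} + G}$)
$38788 + s{\left(162 \right)} = 38788 + \frac{11 \left(-89 + 162\right)}{-1 + 11 \cdot 162} = 38788 + 11 \frac{1}{-1 + 1782} \cdot 73 = 38788 + 11 \cdot \frac{1}{1781} \cdot 73 = 38788 + \frac{803}{1781} = \frac{69082231}{1781}$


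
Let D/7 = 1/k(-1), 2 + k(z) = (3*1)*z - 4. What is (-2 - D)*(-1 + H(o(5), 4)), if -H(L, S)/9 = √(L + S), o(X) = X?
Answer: 308/9 ≈ 34.222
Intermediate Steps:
k(z) = -6 + 3*z (k(z) = -2 + ((3*1)*z - 4) = -2 + (3*z - 4) = -2 + (-4 + 3*z) = -6 + 3*z)
H(L, S) = -9*√(L + S)
D = -7/9 (D = 7/(-6 + 3*(-1)) = 7/(-6 - 3) = 7/(-9) = 7*(-⅑) = -7/9 ≈ -0.77778)
(-2 - D)*(-1 + H(o(5), 4)) = (-2 - 1*(-7/9))*(-1 - 9*√(5 + 4)) = (-2 + 7/9)*(-1 - 9*√9) = -11*(-1 - 9*3)/9 = -11*(-1 - 27)/9 = -11/9*(-28) = 308/9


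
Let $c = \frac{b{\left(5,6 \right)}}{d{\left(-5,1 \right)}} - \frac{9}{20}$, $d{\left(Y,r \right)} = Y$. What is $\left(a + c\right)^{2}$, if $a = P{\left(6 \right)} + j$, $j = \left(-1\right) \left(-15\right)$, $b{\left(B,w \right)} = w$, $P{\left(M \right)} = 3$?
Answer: $\frac{106929}{400} \approx 267.32$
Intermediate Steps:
$j = 15$
$c = - \frac{33}{20}$ ($c = \frac{6}{-5} - \frac{9}{20} = 6 \left(- \frac{1}{5}\right) - \frac{9}{20} = - \frac{6}{5} - \frac{9}{20} = - \frac{33}{20} \approx -1.65$)
$a = 18$ ($a = 3 + 15 = 18$)
$\left(a + c\right)^{2} = \left(18 - \frac{33}{20}\right)^{2} = \left(\frac{327}{20}\right)^{2} = \frac{106929}{400}$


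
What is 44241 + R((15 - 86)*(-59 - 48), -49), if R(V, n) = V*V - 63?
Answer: 57758587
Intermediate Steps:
R(V, n) = -63 + V² (R(V, n) = V² - 63 = -63 + V²)
44241 + R((15 - 86)*(-59 - 48), -49) = 44241 + (-63 + ((15 - 86)*(-59 - 48))²) = 44241 + (-63 + (-71*(-107))²) = 44241 + (-63 + 7597²) = 44241 + (-63 + 57714409) = 44241 + 57714346 = 57758587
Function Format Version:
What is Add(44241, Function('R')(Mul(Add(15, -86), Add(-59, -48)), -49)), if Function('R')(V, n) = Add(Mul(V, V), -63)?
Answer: 57758587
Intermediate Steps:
Function('R')(V, n) = Add(-63, Pow(V, 2)) (Function('R')(V, n) = Add(Pow(V, 2), -63) = Add(-63, Pow(V, 2)))
Add(44241, Function('R')(Mul(Add(15, -86), Add(-59, -48)), -49)) = Add(44241, Add(-63, Pow(Mul(Add(15, -86), Add(-59, -48)), 2))) = Add(44241, Add(-63, Pow(Mul(-71, -107), 2))) = Add(44241, Add(-63, Pow(7597, 2))) = Add(44241, Add(-63, 57714409)) = Add(44241, 57714346) = 57758587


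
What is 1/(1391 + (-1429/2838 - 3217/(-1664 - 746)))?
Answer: 1709895/2379885434 ≈ 0.00071848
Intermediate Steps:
1/(1391 + (-1429/2838 - 3217/(-1664 - 746))) = 1/(1391 + (-1429*1/2838 - 3217/(-2410))) = 1/(1391 + (-1429/2838 - 3217*(-1/2410))) = 1/(1391 + (-1429/2838 + 3217/2410)) = 1/(1391 + 1421489/1709895) = 1/(2379885434/1709895) = 1709895/2379885434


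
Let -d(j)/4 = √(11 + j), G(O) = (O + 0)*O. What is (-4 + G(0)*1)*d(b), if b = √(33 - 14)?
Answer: 16*√(11 + √19) ≈ 62.705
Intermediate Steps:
G(O) = O² (G(O) = O*O = O²)
b = √19 ≈ 4.3589
d(j) = -4*√(11 + j)
(-4 + G(0)*1)*d(b) = (-4 + 0²*1)*(-4*√(11 + √19)) = (-4 + 0*1)*(-4*√(11 + √19)) = (-4 + 0)*(-4*√(11 + √19)) = -(-16)*√(11 + √19) = 16*√(11 + √19)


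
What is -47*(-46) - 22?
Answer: 2140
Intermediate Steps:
-47*(-46) - 22 = 2162 - 22 = 2140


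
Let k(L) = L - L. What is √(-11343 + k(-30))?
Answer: I*√11343 ≈ 106.5*I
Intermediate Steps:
k(L) = 0
√(-11343 + k(-30)) = √(-11343 + 0) = √(-11343) = I*√11343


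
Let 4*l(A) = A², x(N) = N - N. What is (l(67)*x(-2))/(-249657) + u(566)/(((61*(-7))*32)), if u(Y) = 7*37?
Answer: -37/1952 ≈ -0.018955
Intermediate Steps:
u(Y) = 259
x(N) = 0
l(A) = A²/4
(l(67)*x(-2))/(-249657) + u(566)/(((61*(-7))*32)) = (((¼)*67²)*0)/(-249657) + 259/(((61*(-7))*32)) = (((¼)*4489)*0)*(-1/249657) + 259/((-427*32)) = ((4489/4)*0)*(-1/249657) + 259/(-13664) = 0*(-1/249657) + 259*(-1/13664) = 0 - 37/1952 = -37/1952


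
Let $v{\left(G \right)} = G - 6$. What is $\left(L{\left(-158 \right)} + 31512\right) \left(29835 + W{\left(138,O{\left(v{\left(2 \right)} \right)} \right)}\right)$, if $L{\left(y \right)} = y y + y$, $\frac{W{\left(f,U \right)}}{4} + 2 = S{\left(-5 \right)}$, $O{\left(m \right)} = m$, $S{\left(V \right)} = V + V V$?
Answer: $1684302426$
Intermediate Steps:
$S{\left(V \right)} = V + V^{2}$
$v{\left(G \right)} = -6 + G$ ($v{\left(G \right)} = G - 6 = -6 + G$)
$W{\left(f,U \right)} = 72$ ($W{\left(f,U \right)} = -8 + 4 \left(- 5 \left(1 - 5\right)\right) = -8 + 4 \left(\left(-5\right) \left(-4\right)\right) = -8 + 4 \cdot 20 = -8 + 80 = 72$)
$L{\left(y \right)} = y + y^{2}$ ($L{\left(y \right)} = y^{2} + y = y + y^{2}$)
$\left(L{\left(-158 \right)} + 31512\right) \left(29835 + W{\left(138,O{\left(v{\left(2 \right)} \right)} \right)}\right) = \left(- 158 \left(1 - 158\right) + 31512\right) \left(29835 + 72\right) = \left(\left(-158\right) \left(-157\right) + 31512\right) 29907 = \left(24806 + 31512\right) 29907 = 56318 \cdot 29907 = 1684302426$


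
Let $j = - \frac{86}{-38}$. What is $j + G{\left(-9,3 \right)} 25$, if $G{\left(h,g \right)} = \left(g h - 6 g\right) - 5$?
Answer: $- \frac{23707}{19} \approx -1247.7$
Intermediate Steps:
$j = \frac{43}{19}$ ($j = \left(-86\right) \left(- \frac{1}{38}\right) = \frac{43}{19} \approx 2.2632$)
$G{\left(h,g \right)} = -5 - 6 g + g h$ ($G{\left(h,g \right)} = \left(- 6 g + g h\right) - 5 = -5 - 6 g + g h$)
$j + G{\left(-9,3 \right)} 25 = \frac{43}{19} + \left(-5 - 18 + 3 \left(-9\right)\right) 25 = \frac{43}{19} + \left(-5 - 18 - 27\right) 25 = \frac{43}{19} - 1250 = - \frac{23707}{19}$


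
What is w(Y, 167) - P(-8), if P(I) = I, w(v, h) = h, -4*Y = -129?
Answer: 175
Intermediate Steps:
Y = 129/4 (Y = -1/4*(-129) = 129/4 ≈ 32.250)
w(Y, 167) - P(-8) = 167 - 1*(-8) = 167 + 8 = 175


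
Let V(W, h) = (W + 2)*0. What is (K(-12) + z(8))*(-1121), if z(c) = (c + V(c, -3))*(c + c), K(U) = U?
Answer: -130036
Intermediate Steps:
V(W, h) = 0 (V(W, h) = (2 + W)*0 = 0)
z(c) = 2*c² (z(c) = (c + 0)*(c + c) = c*(2*c) = 2*c²)
(K(-12) + z(8))*(-1121) = (-12 + 2*8²)*(-1121) = (-12 + 2*64)*(-1121) = (-12 + 128)*(-1121) = 116*(-1121) = -130036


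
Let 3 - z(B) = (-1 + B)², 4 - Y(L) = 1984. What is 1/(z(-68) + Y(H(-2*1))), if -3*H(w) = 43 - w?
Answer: -1/6738 ≈ -0.00014841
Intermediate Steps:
H(w) = -43/3 + w/3 (H(w) = -(43 - w)/3 = -43/3 + w/3)
Y(L) = -1980 (Y(L) = 4 - 1*1984 = 4 - 1984 = -1980)
z(B) = 3 - (-1 + B)²
1/(z(-68) + Y(H(-2*1))) = 1/((3 - (-1 - 68)²) - 1980) = 1/((3 - 1*(-69)²) - 1980) = 1/((3 - 1*4761) - 1980) = 1/((3 - 4761) - 1980) = 1/(-4758 - 1980) = 1/(-6738) = -1/6738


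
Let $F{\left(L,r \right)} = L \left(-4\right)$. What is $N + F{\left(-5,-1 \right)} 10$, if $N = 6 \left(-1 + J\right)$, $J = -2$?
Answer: $182$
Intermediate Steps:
$F{\left(L,r \right)} = - 4 L$
$N = -18$ ($N = 6 \left(-1 - 2\right) = 6 \left(-3\right) = -18$)
$N + F{\left(-5,-1 \right)} 10 = -18 + \left(-4\right) \left(-5\right) 10 = -18 + 20 \cdot 10 = -18 + 200 = 182$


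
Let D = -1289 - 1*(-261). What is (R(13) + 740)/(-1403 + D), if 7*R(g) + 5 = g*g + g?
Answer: -487/1547 ≈ -0.31480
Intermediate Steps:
R(g) = -5/7 + g/7 + g²/7 (R(g) = -5/7 + (g*g + g)/7 = -5/7 + (g² + g)/7 = -5/7 + (g + g²)/7 = -5/7 + (g/7 + g²/7) = -5/7 + g/7 + g²/7)
D = -1028 (D = -1289 + 261 = -1028)
(R(13) + 740)/(-1403 + D) = ((-5/7 + (⅐)*13 + (⅐)*13²) + 740)/(-1403 - 1028) = ((-5/7 + 13/7 + (⅐)*169) + 740)/(-2431) = ((-5/7 + 13/7 + 169/7) + 740)*(-1/2431) = (177/7 + 740)*(-1/2431) = (5357/7)*(-1/2431) = -487/1547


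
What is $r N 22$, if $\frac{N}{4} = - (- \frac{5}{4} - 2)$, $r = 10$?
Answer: $2860$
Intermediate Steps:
$N = 13$ ($N = 4 \left(- (- \frac{5}{4} - 2)\right) = 4 \left(\left(-1\right) \left(- \frac{13}{4}\right)\right) = 4 \cdot \frac{13}{4} = 13$)
$r N 22 = 10 \cdot 13 \cdot 22 = 130 \cdot 22 = 2860$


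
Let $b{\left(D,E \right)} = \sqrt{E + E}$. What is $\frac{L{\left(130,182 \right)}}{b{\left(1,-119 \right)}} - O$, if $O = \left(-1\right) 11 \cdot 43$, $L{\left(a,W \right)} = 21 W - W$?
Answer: $473 - \frac{260 i \sqrt{238}}{17} \approx 473.0 - 235.95 i$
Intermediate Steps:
$b{\left(D,E \right)} = \sqrt{2} \sqrt{E}$ ($b{\left(D,E \right)} = \sqrt{2 E} = \sqrt{2} \sqrt{E}$)
$L{\left(a,W \right)} = 20 W$
$O = -473$ ($O = \left(-11\right) 43 = -473$)
$\frac{L{\left(130,182 \right)}}{b{\left(1,-119 \right)}} - O = \frac{20 \cdot 182}{\sqrt{2} \sqrt{-119}} - -473 = \frac{3640}{\sqrt{2} i \sqrt{119}} + 473 = \frac{3640}{i \sqrt{238}} + 473 = 3640 \left(- \frac{i \sqrt{238}}{238}\right) + 473 = - \frac{260 i \sqrt{238}}{17} + 473 = 473 - \frac{260 i \sqrt{238}}{17}$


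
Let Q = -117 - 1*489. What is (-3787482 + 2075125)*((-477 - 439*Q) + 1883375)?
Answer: -3679738752724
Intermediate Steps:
Q = -606 (Q = -117 - 489 = -606)
(-3787482 + 2075125)*((-477 - 439*Q) + 1883375) = (-3787482 + 2075125)*((-477 - 439*(-606)) + 1883375) = -1712357*((-477 + 266034) + 1883375) = -1712357*(265557 + 1883375) = -1712357*2148932 = -3679738752724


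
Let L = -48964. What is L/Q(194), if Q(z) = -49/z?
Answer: 9499016/49 ≈ 1.9386e+5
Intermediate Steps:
L/Q(194) = -48964/((-49/194)) = -48964/((-49*1/194)) = -48964/(-49/194) = -48964*(-194/49) = 9499016/49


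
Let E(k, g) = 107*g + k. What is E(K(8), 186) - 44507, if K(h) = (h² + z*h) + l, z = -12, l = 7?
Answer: -24630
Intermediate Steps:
K(h) = 7 + h² - 12*h (K(h) = (h² - 12*h) + 7 = 7 + h² - 12*h)
E(k, g) = k + 107*g
E(K(8), 186) - 44507 = ((7 + 8² - 12*8) + 107*186) - 44507 = ((7 + 64 - 96) + 19902) - 44507 = (-25 + 19902) - 44507 = 19877 - 44507 = -24630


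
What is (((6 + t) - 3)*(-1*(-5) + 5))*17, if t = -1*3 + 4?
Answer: 680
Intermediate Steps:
t = 1 (t = -3 + 4 = 1)
(((6 + t) - 3)*(-1*(-5) + 5))*17 = (((6 + 1) - 3)*(-1*(-5) + 5))*17 = ((7 - 3)*(5 + 5))*17 = (4*10)*17 = 40*17 = 680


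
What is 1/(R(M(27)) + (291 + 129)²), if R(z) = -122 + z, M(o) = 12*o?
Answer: 1/176602 ≈ 5.6624e-6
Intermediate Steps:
1/(R(M(27)) + (291 + 129)²) = 1/((-122 + 12*27) + (291 + 129)²) = 1/((-122 + 324) + 420²) = 1/(202 + 176400) = 1/176602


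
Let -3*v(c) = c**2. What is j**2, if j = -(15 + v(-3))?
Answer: 144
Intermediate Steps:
v(c) = -c**2/3
j = -12 (j = -(15 - 1/3*(-3)**2) = -(15 - 1/3*9) = -(15 - 3) = -1*12 = -12)
j**2 = (-12)**2 = 144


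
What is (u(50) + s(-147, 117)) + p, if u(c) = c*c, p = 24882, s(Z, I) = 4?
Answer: 27386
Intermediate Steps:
u(c) = c**2
(u(50) + s(-147, 117)) + p = (50**2 + 4) + 24882 = (2500 + 4) + 24882 = 2504 + 24882 = 27386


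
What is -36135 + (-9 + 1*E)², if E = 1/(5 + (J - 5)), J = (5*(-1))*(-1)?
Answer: -901439/25 ≈ -36058.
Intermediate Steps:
J = 5 (J = -5*(-1) = 5)
E = ⅕ (E = 1/(5 + (5 - 5)) = 1/(5 + 0) = 1/5 = ⅕ ≈ 0.20000)
-36135 + (-9 + 1*E)² = -36135 + (-9 + 1*(⅕))² = -36135 + (-9 + ⅕)² = -36135 + (-44/5)² = -36135 + 1936/25 = -901439/25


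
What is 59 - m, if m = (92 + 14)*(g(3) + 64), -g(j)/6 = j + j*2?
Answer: -1001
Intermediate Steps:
g(j) = -18*j (g(j) = -6*(j + j*2) = -6*(j + 2*j) = -18*j)
m = 1060 (m = (92 + 14)*(-18*3 + 64) = 106*(-54 + 64) = 106*10 = 1060)
59 - m = 59 - 1*1060 = 59 - 1060 = -1001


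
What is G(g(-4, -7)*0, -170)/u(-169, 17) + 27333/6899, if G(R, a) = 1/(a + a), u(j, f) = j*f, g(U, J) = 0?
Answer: 26699427959/6739081180 ≈ 3.9619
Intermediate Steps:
u(j, f) = f*j
G(R, a) = 1/(2*a)
G(g(-4, -7)*0, -170)/u(-169, 17) + 27333/6899 = ((1/2)/(-170))/((17*(-169))) + 27333/6899 = ((1/2)*(-1/170))/(-2873) + 27333*(1/6899) = -1/340*(-1/2873) + 27333/6899 = 1/976820 + 27333/6899 = 26699427959/6739081180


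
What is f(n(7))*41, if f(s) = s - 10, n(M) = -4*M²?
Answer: -8446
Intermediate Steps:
f(s) = -10 + s
f(n(7))*41 = (-10 - 4*7²)*41 = (-10 - 4*49)*41 = (-10 - 196)*41 = -206*41 = -8446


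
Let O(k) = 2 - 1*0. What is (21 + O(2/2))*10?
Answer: 230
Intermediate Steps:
O(k) = 2 (O(k) = 2 + 0 = 2)
(21 + O(2/2))*10 = (21 + 2)*10 = 23*10 = 230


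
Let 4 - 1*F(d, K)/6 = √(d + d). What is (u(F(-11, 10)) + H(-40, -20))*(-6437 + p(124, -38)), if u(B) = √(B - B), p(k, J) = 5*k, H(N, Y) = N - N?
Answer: 0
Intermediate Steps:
H(N, Y) = 0
F(d, K) = 24 - 6*√2*√d (F(d, K) = 24 - 6*√(d + d) = 24 - 6*√2*√d)
u(B) = 0 (u(B) = √0 = 0)
(u(F(-11, 10)) + H(-40, -20))*(-6437 + p(124, -38)) = (0 + 0)*(-6437 + 5*124) = 0*(-6437 + 620) = 0*(-5817) = 0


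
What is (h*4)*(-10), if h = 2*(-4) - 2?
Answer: 400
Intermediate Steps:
h = -10 (h = -8 - 2 = -10)
(h*4)*(-10) = -10*4*(-10) = -40*(-10) = 400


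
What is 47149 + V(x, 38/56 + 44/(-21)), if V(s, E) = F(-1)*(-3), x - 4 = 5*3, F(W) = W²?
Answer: 47146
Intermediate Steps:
x = 19 (x = 4 + 5*3 = 4 + 15 = 19)
V(s, E) = -3 (V(s, E) = (-1)²*(-3) = 1*(-3) = -3)
47149 + V(x, 38/56 + 44/(-21)) = 47149 - 3 = 47146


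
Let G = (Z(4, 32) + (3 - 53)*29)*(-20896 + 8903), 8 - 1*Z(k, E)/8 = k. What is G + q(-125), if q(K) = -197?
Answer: 17005877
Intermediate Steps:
Z(k, E) = 64 - 8*k
G = 17006074 (G = ((64 - 8*4) + (3 - 53)*29)*(-20896 + 8903) = ((64 - 32) - 50*29)*(-11993) = (32 - 1450)*(-11993) = -1418*(-11993) = 17006074)
G + q(-125) = 17006074 - 197 = 17005877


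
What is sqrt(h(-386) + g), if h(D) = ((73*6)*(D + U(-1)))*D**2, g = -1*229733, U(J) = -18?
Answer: 5*I*sqrt(1054614797) ≈ 1.6237e+5*I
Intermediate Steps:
g = -229733
h(D) = D**2*(-7884 + 438*D) (h(D) = ((73*6)*(D - 18))*D**2 = (438*(-18 + D))*D**2 = (-7884 + 438*D)*D**2 = D**2*(-7884 + 438*D))
sqrt(h(-386) + g) = sqrt(438*(-386)**2*(-18 - 386) - 229733) = sqrt(438*148996*(-404) - 229733) = sqrt(-26365140192 - 229733) = sqrt(-26365369925) = 5*I*sqrt(1054614797)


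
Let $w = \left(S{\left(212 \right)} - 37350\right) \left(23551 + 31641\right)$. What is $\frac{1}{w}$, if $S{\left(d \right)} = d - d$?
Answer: $- \frac{1}{2061421200} \approx -4.851 \cdot 10^{-10}$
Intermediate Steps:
$S{\left(d \right)} = 0$
$w = -2061421200$ ($w = \left(0 - 37350\right) \left(23551 + 31641\right) = \left(-37350\right) 55192 = -2061421200$)
$\frac{1}{w} = \frac{1}{-2061421200} = - \frac{1}{2061421200}$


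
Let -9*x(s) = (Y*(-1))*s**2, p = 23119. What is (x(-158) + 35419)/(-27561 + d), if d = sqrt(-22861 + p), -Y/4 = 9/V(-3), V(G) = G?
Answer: -1893560131/759608463 - 206113*sqrt(258)/2278825389 ≈ -2.4943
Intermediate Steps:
Y = 12 (Y = -36/(-3) = -36*(-1)/3 = -4*(-3) = 12)
d = sqrt(258) (d = sqrt(-22861 + 23119) = sqrt(258) ≈ 16.062)
x(s) = 4*s**2/3 (x(s) = -12*(-1)*s**2/9 = -(-4)*s**2/3 = 4*s**2/3)
(x(-158) + 35419)/(-27561 + d) = ((4/3)*(-158)**2 + 35419)/(-27561 + sqrt(258)) = ((4/3)*24964 + 35419)/(-27561 + sqrt(258)) = (99856/3 + 35419)/(-27561 + sqrt(258)) = 206113/(3*(-27561 + sqrt(258)))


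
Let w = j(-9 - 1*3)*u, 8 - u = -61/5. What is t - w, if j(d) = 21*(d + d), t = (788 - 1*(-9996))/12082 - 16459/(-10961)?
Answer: 3371421425159/331077005 ≈ 10183.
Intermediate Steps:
u = 101/5 (u = 8 - (-61)/5 = 8 - 1*(-61/5) = 8 + 61/5 = 101/5 ≈ 20.200)
t = 158530531/66215401 (t = (788 + 9996)*(1/12082) - 16459*(-1/10961) = 10784*(1/12082) + 16459/10961 = 5392/6041 + 16459/10961 = 158530531/66215401 ≈ 2.3942)
j(d) = 42*d (j(d) = 21*(2*d) = 42*d)
w = -50904/5 (w = (42*(-9 - 1*3))*(101/5) = (42*(-9 - 3))*(101/5) = (42*(-12))*(101/5) = -504*101/5 = -50904/5 ≈ -10181.)
t - w = 158530531/66215401 - 1*(-50904/5) = 158530531/66215401 + 50904/5 = 3371421425159/331077005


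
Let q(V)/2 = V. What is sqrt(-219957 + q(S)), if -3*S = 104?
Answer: 7*I*sqrt(40413)/3 ≈ 469.07*I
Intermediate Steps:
S = -104/3 (S = -1/3*104 = -104/3 ≈ -34.667)
q(V) = 2*V
sqrt(-219957 + q(S)) = sqrt(-219957 + 2*(-104/3)) = sqrt(-219957 - 208/3) = sqrt(-660079/3) = 7*I*sqrt(40413)/3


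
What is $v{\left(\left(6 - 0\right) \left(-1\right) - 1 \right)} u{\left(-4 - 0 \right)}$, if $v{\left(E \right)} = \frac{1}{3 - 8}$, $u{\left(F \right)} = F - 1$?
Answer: $1$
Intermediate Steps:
$u{\left(F \right)} = -1 + F$ ($u{\left(F \right)} = F - 1 = -1 + F$)
$v{\left(E \right)} = - \frac{1}{5}$ ($v{\left(E \right)} = \frac{1}{-5} = - \frac{1}{5}$)
$v{\left(\left(6 - 0\right) \left(-1\right) - 1 \right)} u{\left(-4 - 0 \right)} = - \frac{-1 - 4}{5} = \left(- \frac{1}{5}\right) \left(-5\right) = 1$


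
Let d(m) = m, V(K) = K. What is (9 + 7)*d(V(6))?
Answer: 96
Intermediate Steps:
(9 + 7)*d(V(6)) = (9 + 7)*6 = 16*6 = 96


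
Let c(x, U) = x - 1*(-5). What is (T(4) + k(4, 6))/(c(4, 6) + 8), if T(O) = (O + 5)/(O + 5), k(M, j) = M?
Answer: 5/17 ≈ 0.29412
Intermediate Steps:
c(x, U) = 5 + x (c(x, U) = x + 5 = 5 + x)
T(O) = 1 (T(O) = (5 + O)/(5 + O) = 1)
(T(4) + k(4, 6))/(c(4, 6) + 8) = (1 + 4)/((5 + 4) + 8) = 5/(9 + 8) = 5/17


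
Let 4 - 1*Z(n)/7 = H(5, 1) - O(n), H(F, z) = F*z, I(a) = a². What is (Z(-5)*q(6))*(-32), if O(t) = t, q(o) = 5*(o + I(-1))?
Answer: 47040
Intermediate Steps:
q(o) = 5 + 5*o (q(o) = 5*(o + (-1)²) = 5*(o + 1) = 5*(1 + o) = 5 + 5*o)
Z(n) = -7 + 7*n (Z(n) = 28 - 7*(5*1 - n) = 28 - 7*(5 - n) = 28 + (-35 + 7*n) = -7 + 7*n)
(Z(-5)*q(6))*(-32) = ((-7 + 7*(-5))*(5 + 5*6))*(-32) = ((-7 - 35)*(5 + 30))*(-32) = -42*35*(-32) = -1470*(-32) = 47040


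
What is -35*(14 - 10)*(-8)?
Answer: 1120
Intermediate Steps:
-35*(14 - 10)*(-8) = -35*4*(-8) = -140*(-8) = 1120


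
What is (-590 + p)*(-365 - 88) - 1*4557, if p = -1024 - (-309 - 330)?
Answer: 437118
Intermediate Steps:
p = -385 (p = -1024 - 1*(-639) = -1024 + 639 = -385)
(-590 + p)*(-365 - 88) - 1*4557 = (-590 - 385)*(-365 - 88) - 1*4557 = -975*(-453) - 4557 = 441675 - 4557 = 437118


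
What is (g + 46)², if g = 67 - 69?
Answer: 1936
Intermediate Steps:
g = -2
(g + 46)² = (-2 + 46)² = 44² = 1936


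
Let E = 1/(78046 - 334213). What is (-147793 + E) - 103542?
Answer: -64383732946/256167 ≈ -2.5134e+5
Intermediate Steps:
E = -1/256167 (E = 1/(-256167) = -1/256167 ≈ -3.9037e-6)
(-147793 + E) - 103542 = (-147793 - 1/256167) - 103542 = -37859689432/256167 - 103542 = -64383732946/256167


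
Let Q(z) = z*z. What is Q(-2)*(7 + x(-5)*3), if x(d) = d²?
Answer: 328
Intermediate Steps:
Q(z) = z²
Q(-2)*(7 + x(-5)*3) = (-2)²*(7 + (-5)²*3) = 4*(7 + 25*3) = 4*(7 + 75) = 4*82 = 328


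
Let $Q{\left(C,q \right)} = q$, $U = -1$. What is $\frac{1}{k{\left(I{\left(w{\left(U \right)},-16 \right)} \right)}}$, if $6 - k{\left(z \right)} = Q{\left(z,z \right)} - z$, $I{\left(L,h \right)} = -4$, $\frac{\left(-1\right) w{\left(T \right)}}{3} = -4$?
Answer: $\frac{1}{6} \approx 0.16667$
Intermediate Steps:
$w{\left(T \right)} = 12$ ($w{\left(T \right)} = \left(-3\right) \left(-4\right) = 12$)
$k{\left(z \right)} = 6$ ($k{\left(z \right)} = 6 - \left(z - z\right) = 6 - 0 = 6 + 0 = 6$)
$\frac{1}{k{\left(I{\left(w{\left(U \right)},-16 \right)} \right)}} = \frac{1}{6}$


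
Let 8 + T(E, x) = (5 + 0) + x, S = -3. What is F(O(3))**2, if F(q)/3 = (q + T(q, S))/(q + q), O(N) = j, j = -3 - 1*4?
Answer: 1521/196 ≈ 7.7602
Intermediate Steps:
T(E, x) = -3 + x (T(E, x) = -8 + ((5 + 0) + x) = -8 + (5 + x) = -3 + x)
j = -7 (j = -3 - 4 = -7)
O(N) = -7
F(q) = 3*(-6 + q)/(2*q) (F(q) = 3*((q + (-3 - 3))/(q + q)) = 3*((q - 6)/((2*q))) = 3*((-6 + q)*(1/(2*q))) = 3*((-6 + q)/(2*q)) = 3*(-6 + q)/(2*q))
F(O(3))**2 = (3/2 - 9/(-7))**2 = (3/2 - 9*(-1/7))**2 = (3/2 + 9/7)**2 = (39/14)**2 = 1521/196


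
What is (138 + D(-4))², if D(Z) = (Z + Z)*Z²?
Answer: 100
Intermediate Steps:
D(Z) = 2*Z³ (D(Z) = (2*Z)*Z² = 2*Z³)
(138 + D(-4))² = (138 + 2*(-4)³)² = (138 + 2*(-64))² = (138 - 128)² = 10² = 100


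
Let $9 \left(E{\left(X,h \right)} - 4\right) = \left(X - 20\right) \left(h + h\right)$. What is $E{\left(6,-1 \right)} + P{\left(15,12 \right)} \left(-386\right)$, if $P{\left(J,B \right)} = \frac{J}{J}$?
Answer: $- \frac{3410}{9} \approx -378.89$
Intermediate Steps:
$E{\left(X,h \right)} = 4 + \frac{2 h \left(-20 + X\right)}{9}$ ($E{\left(X,h \right)} = 4 + \frac{\left(X - 20\right) \left(h + h\right)}{9} = 4 + \frac{\left(-20 + X\right) 2 h}{9} = 4 + \frac{2 h \left(-20 + X\right)}{9}$)
$P{\left(J,B \right)} = 1$
$E{\left(6,-1 \right)} + P{\left(15,12 \right)} \left(-386\right) = \left(4 - - \frac{40}{9} + \frac{2}{9} \cdot 6 \left(-1\right)\right) + 1 \left(-386\right) = \left(4 + \frac{40}{9} - \frac{4}{3}\right) - 386 = \frac{64}{9} - 386 = - \frac{3410}{9}$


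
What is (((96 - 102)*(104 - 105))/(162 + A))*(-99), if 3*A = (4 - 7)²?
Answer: -18/5 ≈ -3.6000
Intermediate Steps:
A = 3 (A = (4 - 7)²/3 = (⅓)*(-3)² = (⅓)*9 = 3)
(((96 - 102)*(104 - 105))/(162 + A))*(-99) = (((96 - 102)*(104 - 105))/(162 + 3))*(-99) = ((-6*(-1))/165)*(-99) = ((1/165)*6)*(-99) = (2/55)*(-99) = -18/5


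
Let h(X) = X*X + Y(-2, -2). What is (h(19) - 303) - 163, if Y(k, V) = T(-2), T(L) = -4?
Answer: -109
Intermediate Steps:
Y(k, V) = -4
h(X) = -4 + X² (h(X) = X*X - 4 = X² - 4 = -4 + X²)
(h(19) - 303) - 163 = ((-4 + 19²) - 303) - 163 = ((-4 + 361) - 303) - 163 = (357 - 303) - 163 = 54 - 163 = -109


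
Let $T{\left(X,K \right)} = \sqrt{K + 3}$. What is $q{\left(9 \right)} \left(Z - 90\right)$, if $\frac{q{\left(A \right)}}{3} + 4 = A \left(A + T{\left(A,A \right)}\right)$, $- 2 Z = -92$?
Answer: $-10164 - 2376 \sqrt{3} \approx -14279.0$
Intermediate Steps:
$Z = 46$ ($Z = \left(- \frac{1}{2}\right) \left(-92\right) = 46$)
$T{\left(X,K \right)} = \sqrt{3 + K}$
$q{\left(A \right)} = -12 + 3 A \left(A + \sqrt{3 + A}\right)$
$q{\left(9 \right)} \left(Z - 90\right) = \left(-12 + 3 \cdot 9^{2} + 3 \cdot 9 \sqrt{3 + 9}\right) \left(46 - 90\right) = \left(-12 + 3 \cdot 81 + 3 \cdot 9 \sqrt{12}\right) \left(-44\right) = \left(-12 + 243 + 3 \cdot 9 \cdot 2 \sqrt{3}\right) \left(-44\right) = \left(-12 + 243 + 54 \sqrt{3}\right) \left(-44\right) = \left(231 + 54 \sqrt{3}\right) \left(-44\right) = -10164 - 2376 \sqrt{3}$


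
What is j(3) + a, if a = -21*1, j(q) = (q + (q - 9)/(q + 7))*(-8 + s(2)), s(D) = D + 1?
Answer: -33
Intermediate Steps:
s(D) = 1 + D
j(q) = -5*q - 5*(-9 + q)/(7 + q) (j(q) = (q + (q - 9)/(q + 7))*(-8 + (1 + 2)) = (q + (-9 + q)/(7 + q))*(-8 + 3) = (q + (-9 + q)/(7 + q))*(-5) = -5*q - 5*(-9 + q)/(7 + q))
a = -21
j(3) + a = 5*(9 - 1*3**2 - 8*3)/(7 + 3) - 21 = 5*(9 - 1*9 - 24)/10 - 21 = 5*(1/10)*(9 - 9 - 24) - 21 = 5*(1/10)*(-24) - 21 = -12 - 21 = -33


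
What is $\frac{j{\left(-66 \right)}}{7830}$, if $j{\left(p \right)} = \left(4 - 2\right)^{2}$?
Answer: $\frac{2}{3915} \approx 0.00051086$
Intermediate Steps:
$j{\left(p \right)} = 4$ ($j{\left(p \right)} = 2^{2} = 4$)
$\frac{j{\left(-66 \right)}}{7830} = \frac{4}{7830} = 4 \cdot \frac{1}{7830} = \frac{2}{3915}$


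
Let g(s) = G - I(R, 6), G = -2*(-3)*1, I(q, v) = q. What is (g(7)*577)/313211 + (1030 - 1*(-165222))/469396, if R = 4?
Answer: 13153409539/36754997639 ≈ 0.35787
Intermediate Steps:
G = 6 (G = 6*1 = 6)
g(s) = 2 (g(s) = 6 - 1*4 = 6 - 4 = 2)
(g(7)*577)/313211 + (1030 - 1*(-165222))/469396 = (2*577)/313211 + (1030 - 1*(-165222))/469396 = 1154*(1/313211) + (1030 + 165222)*(1/469396) = 1154/313211 + 166252*(1/469396) = 1154/313211 + 41563/117349 = 13153409539/36754997639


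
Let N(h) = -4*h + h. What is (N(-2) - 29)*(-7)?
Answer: 161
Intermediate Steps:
N(h) = -3*h
(N(-2) - 29)*(-7) = (-3*(-2) - 29)*(-7) = (6 - 29)*(-7) = -23*(-7) = 161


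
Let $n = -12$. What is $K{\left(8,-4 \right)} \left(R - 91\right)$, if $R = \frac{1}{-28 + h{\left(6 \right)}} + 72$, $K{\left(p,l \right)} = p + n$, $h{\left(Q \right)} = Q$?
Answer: $\frac{838}{11} \approx 76.182$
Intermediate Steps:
$K{\left(p,l \right)} = -12 + p$ ($K{\left(p,l \right)} = p - 12 = -12 + p$)
$R = \frac{1583}{22}$ ($R = \frac{1}{-28 + 6} + 72 = \frac{1}{-22} + 72 = - \frac{1}{22} + 72 = \frac{1583}{22} \approx 71.955$)
$K{\left(8,-4 \right)} \left(R - 91\right) = \left(-12 + 8\right) \left(\frac{1583}{22} - 91\right) = \left(-4\right) \left(- \frac{419}{22}\right) = \frac{838}{11}$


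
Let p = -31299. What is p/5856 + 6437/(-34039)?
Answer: -367693911/66444128 ≈ -5.5339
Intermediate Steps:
p/5856 + 6437/(-34039) = -31299/5856 + 6437/(-34039) = -31299*1/5856 + 6437*(-1/34039) = -10433/1952 - 6437/34039 = -367693911/66444128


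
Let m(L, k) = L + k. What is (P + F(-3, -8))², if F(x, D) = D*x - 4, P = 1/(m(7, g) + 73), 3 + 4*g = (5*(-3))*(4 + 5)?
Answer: 3319684/8281 ≈ 400.88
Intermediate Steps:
g = -69/2 (g = -¾ + ((5*(-3))*(4 + 5))/4 = -¾ + (-15*9)/4 = -¾ + (¼)*(-135) = -¾ - 135/4 = -69/2 ≈ -34.500)
P = 2/91 (P = 1/((7 - 69/2) + 73) = 1/(-55/2 + 73) = 1/(91/2) = 2/91 ≈ 0.021978)
F(x, D) = -4 + D*x
(P + F(-3, -8))² = (2/91 + (-4 - 8*(-3)))² = (2/91 + (-4 + 24))² = (2/91 + 20)² = (1822/91)² = 3319684/8281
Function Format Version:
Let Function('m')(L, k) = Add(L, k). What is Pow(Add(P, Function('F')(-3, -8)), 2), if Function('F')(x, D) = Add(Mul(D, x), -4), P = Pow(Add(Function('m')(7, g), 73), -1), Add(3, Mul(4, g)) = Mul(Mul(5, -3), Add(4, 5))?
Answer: Rational(3319684, 8281) ≈ 400.88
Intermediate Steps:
g = Rational(-69, 2) (g = Add(Rational(-3, 4), Mul(Rational(1, 4), Mul(Mul(5, -3), Add(4, 5)))) = Add(Rational(-3, 4), Mul(Rational(1, 4), Mul(-15, 9))) = Add(Rational(-3, 4), Mul(Rational(1, 4), -135)) = Add(Rational(-3, 4), Rational(-135, 4)) = Rational(-69, 2) ≈ -34.500)
P = Rational(2, 91) (P = Pow(Add(Add(7, Rational(-69, 2)), 73), -1) = Pow(Add(Rational(-55, 2), 73), -1) = Pow(Rational(91, 2), -1) = Rational(2, 91) ≈ 0.021978)
Function('F')(x, D) = Add(-4, Mul(D, x))
Pow(Add(P, Function('F')(-3, -8)), 2) = Pow(Add(Rational(2, 91), Add(-4, Mul(-8, -3))), 2) = Pow(Add(Rational(2, 91), Add(-4, 24)), 2) = Pow(Add(Rational(2, 91), 20), 2) = Pow(Rational(1822, 91), 2) = Rational(3319684, 8281)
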